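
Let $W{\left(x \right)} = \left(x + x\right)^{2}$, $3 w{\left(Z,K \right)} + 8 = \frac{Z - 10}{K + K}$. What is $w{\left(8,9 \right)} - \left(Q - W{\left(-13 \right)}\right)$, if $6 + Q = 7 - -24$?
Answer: $\frac{17504}{27} \approx 648.3$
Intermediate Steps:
$w{\left(Z,K \right)} = - \frac{8}{3} + \frac{-10 + Z}{6 K}$ ($w{\left(Z,K \right)} = - \frac{8}{3} + \frac{\left(Z - 10\right) \frac{1}{K + K}}{3} = - \frac{8}{3} + \frac{\left(-10 + Z\right) \frac{1}{2 K}}{3} = - \frac{8}{3} + \frac{\frac{1}{2} \frac{1}{K} \left(-10 + Z\right)}{3} = - \frac{8}{3} + \frac{-10 + Z}{6 K}$)
$W{\left(x \right)} = 4 x^{2}$ ($W{\left(x \right)} = \left(2 x\right)^{2} = 4 x^{2}$)
$Q = 25$ ($Q = -6 + \left(7 - -24\right) = -6 + \left(7 + 24\right) = -6 + 31 = 25$)
$w{\left(8,9 \right)} - \left(Q - W{\left(-13 \right)}\right) = \frac{-10 + 8 - 144}{6 \cdot 9} - \left(25 - 4 \left(-13\right)^{2}\right) = \frac{1}{6} \cdot \frac{1}{9} \left(-10 + 8 - 144\right) - \left(25 - 4 \cdot 169\right) = \frac{1}{6} \cdot \frac{1}{9} \left(-146\right) - \left(25 - 676\right) = - \frac{73}{27} - \left(25 - 676\right) = - \frac{73}{27} - -651 = - \frac{73}{27} + 651 = \frac{17504}{27}$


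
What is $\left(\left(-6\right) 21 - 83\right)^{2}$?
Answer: $43681$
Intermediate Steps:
$\left(\left(-6\right) 21 - 83\right)^{2} = \left(-126 - 83\right)^{2} = \left(-209\right)^{2} = 43681$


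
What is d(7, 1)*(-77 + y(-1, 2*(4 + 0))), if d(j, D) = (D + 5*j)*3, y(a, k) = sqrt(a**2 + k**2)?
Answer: -8316 + 108*sqrt(65) ≈ -7445.3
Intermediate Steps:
d(j, D) = 3*D + 15*j
d(7, 1)*(-77 + y(-1, 2*(4 + 0))) = (3*1 + 15*7)*(-77 + sqrt((-1)**2 + (2*(4 + 0))**2)) = (3 + 105)*(-77 + sqrt(1 + (2*4)**2)) = 108*(-77 + sqrt(1 + 8**2)) = 108*(-77 + sqrt(1 + 64)) = 108*(-77 + sqrt(65)) = -8316 + 108*sqrt(65)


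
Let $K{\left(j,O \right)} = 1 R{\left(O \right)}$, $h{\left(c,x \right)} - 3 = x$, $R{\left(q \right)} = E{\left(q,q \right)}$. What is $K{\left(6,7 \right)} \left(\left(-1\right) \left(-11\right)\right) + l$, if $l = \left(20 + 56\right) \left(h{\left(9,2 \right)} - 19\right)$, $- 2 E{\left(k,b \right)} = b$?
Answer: $- \frac{2205}{2} \approx -1102.5$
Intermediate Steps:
$E{\left(k,b \right)} = - \frac{b}{2}$
$R{\left(q \right)} = - \frac{q}{2}$
$h{\left(c,x \right)} = 3 + x$
$K{\left(j,O \right)} = - \frac{O}{2}$ ($K{\left(j,O \right)} = 1 \left(- \frac{O}{2}\right) = - \frac{O}{2}$)
$l = -1064$ ($l = \left(20 + 56\right) \left(\left(3 + 2\right) - 19\right) = 76 \left(5 - 19\right) = 76 \left(-14\right) = -1064$)
$K{\left(6,7 \right)} \left(\left(-1\right) \left(-11\right)\right) + l = \left(- \frac{1}{2}\right) 7 \left(\left(-1\right) \left(-11\right)\right) - 1064 = \left(- \frac{7}{2}\right) 11 - 1064 = - \frac{77}{2} - 1064 = - \frac{2205}{2}$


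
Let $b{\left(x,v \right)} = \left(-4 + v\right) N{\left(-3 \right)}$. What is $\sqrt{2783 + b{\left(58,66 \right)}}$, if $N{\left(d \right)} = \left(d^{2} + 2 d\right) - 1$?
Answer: $3 \sqrt{323} \approx 53.917$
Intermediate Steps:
$N{\left(d \right)} = -1 + d^{2} + 2 d$
$b{\left(x,v \right)} = -8 + 2 v$ ($b{\left(x,v \right)} = \left(-4 + v\right) \left(-1 + \left(-3\right)^{2} + 2 \left(-3\right)\right) = \left(-4 + v\right) \left(-1 + 9 - 6\right) = \left(-4 + v\right) 2 = -8 + 2 v$)
$\sqrt{2783 + b{\left(58,66 \right)}} = \sqrt{2783 + \left(-8 + 2 \cdot 66\right)} = \sqrt{2783 + \left(-8 + 132\right)} = \sqrt{2783 + 124} = \sqrt{2907} = 3 \sqrt{323}$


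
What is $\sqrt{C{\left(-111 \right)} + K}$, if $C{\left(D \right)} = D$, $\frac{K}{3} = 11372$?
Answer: $\sqrt{34005} \approx 184.4$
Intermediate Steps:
$K = 34116$ ($K = 3 \cdot 11372 = 34116$)
$\sqrt{C{\left(-111 \right)} + K} = \sqrt{-111 + 34116} = \sqrt{34005}$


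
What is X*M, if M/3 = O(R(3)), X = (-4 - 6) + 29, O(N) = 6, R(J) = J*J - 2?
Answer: 342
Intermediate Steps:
R(J) = -2 + J**2 (R(J) = J**2 - 2 = -2 + J**2)
X = 19 (X = -10 + 29 = 19)
M = 18 (M = 3*6 = 18)
X*M = 19*18 = 342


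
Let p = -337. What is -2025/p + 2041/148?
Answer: 987517/49876 ≈ 19.799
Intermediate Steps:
-2025/p + 2041/148 = -2025/(-337) + 2041/148 = -2025*(-1/337) + 2041*(1/148) = 2025/337 + 2041/148 = 987517/49876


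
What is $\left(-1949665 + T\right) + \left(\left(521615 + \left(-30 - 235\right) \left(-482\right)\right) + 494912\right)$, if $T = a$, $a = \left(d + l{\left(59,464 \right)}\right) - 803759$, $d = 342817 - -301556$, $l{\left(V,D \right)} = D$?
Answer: $-964330$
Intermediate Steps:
$d = 644373$ ($d = 342817 + 301556 = 644373$)
$a = -158922$ ($a = \left(644373 + 464\right) - 803759 = 644837 - 803759 = -158922$)
$T = -158922$
$\left(-1949665 + T\right) + \left(\left(521615 + \left(-30 - 235\right) \left(-482\right)\right) + 494912\right) = \left(-1949665 - 158922\right) + \left(\left(521615 + \left(-30 - 235\right) \left(-482\right)\right) + 494912\right) = -2108587 + \left(\left(521615 - -127730\right) + 494912\right) = -2108587 + \left(\left(521615 + 127730\right) + 494912\right) = -2108587 + \left(649345 + 494912\right) = -2108587 + 1144257 = -964330$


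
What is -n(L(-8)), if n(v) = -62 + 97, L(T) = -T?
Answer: -35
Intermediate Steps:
n(v) = 35
-n(L(-8)) = -1*35 = -35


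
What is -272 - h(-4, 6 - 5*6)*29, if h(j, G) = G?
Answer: 424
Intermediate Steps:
-272 - h(-4, 6 - 5*6)*29 = -272 - (6 - 5*6)*29 = -272 - (6 - 30)*29 = -272 - (-24)*29 = -272 - 1*(-696) = -272 + 696 = 424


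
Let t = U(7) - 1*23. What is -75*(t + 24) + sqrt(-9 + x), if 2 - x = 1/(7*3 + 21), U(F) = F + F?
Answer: -1125 + I*sqrt(12390)/42 ≈ -1125.0 + 2.6502*I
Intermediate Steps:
U(F) = 2*F
x = 83/42 (x = 2 - 1/(7*3 + 21) = 2 - 1/(21 + 21) = 2 - 1/42 = 83/42 ≈ 1.9762)
t = -9 (t = 2*7 - 1*23 = 14 - 23 = -9)
-75*(t + 24) + sqrt(-9 + x) = -75*(-9 + 24) + sqrt(-9 + 83/42) = -75*15 + sqrt(-295/42) = -1125 + I*sqrt(12390)/42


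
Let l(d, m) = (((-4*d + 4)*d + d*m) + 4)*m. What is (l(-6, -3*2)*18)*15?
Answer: 207360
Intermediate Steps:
l(d, m) = m*(4 + d*m + d*(4 - 4*d)) (l(d, m) = (((4 - 4*d)*d + d*m) + 4)*m = ((d*(4 - 4*d) + d*m) + 4)*m = ((d*m + d*(4 - 4*d)) + 4)*m = (4 + d*m + d*(4 - 4*d))*m = m*(4 + d*m + d*(4 - 4*d)))
(l(-6, -3*2)*18)*15 = (((-3*2)*(4 - 4*(-6)² + 4*(-6) - (-18)*2))*18)*15 = (-6*(4 - 4*36 - 24 - 6*(-6))*18)*15 = (-6*(4 - 144 - 24 + 36)*18)*15 = (-6*(-128)*18)*15 = (768*18)*15 = 13824*15 = 207360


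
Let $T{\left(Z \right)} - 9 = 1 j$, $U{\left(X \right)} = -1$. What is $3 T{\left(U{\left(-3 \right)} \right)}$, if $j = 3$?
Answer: $36$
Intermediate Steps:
$T{\left(Z \right)} = 12$ ($T{\left(Z \right)} = 9 + 1 \cdot 3 = 9 + 3 = 12$)
$3 T{\left(U{\left(-3 \right)} \right)} = 3 \cdot 12 = 36$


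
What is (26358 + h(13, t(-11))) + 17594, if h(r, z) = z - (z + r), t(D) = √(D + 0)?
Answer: 43939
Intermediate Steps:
t(D) = √D
h(r, z) = -r (h(r, z) = z - (r + z) = z + (-r - z) = -r)
(26358 + h(13, t(-11))) + 17594 = (26358 - 1*13) + 17594 = (26358 - 13) + 17594 = 26345 + 17594 = 43939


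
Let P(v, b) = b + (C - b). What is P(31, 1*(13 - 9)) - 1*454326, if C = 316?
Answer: -454010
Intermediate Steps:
P(v, b) = 316 (P(v, b) = b + (316 - b) = 316)
P(31, 1*(13 - 9)) - 1*454326 = 316 - 1*454326 = 316 - 454326 = -454010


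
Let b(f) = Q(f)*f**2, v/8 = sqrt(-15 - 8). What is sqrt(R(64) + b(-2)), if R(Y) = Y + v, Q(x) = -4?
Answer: 2*sqrt(12 + 2*I*sqrt(23)) ≈ 7.3976 + 2.5932*I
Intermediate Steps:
v = 8*I*sqrt(23) (v = 8*sqrt(-15 - 8) = 8*sqrt(-23) = 8*(I*sqrt(23)) = 8*I*sqrt(23) ≈ 38.367*I)
R(Y) = Y + 8*I*sqrt(23)
b(f) = -4*f**2
sqrt(R(64) + b(-2)) = sqrt((64 + 8*I*sqrt(23)) - 4*(-2)**2) = sqrt((64 + 8*I*sqrt(23)) - 4*4) = sqrt((64 + 8*I*sqrt(23)) - 16) = sqrt(48 + 8*I*sqrt(23))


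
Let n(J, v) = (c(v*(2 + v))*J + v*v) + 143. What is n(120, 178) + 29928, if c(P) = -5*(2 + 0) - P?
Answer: -3784245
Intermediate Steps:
c(P) = -10 - P (c(P) = -5*2 - P = -10 - P)
n(J, v) = 143 + v**2 + J*(-10 - v*(2 + v)) (n(J, v) = ((-10 - v*(2 + v))*J + v*v) + 143 = ((-10 - v*(2 + v))*J + v**2) + 143 = (J*(-10 - v*(2 + v)) + v**2) + 143 = (v**2 + J*(-10 - v*(2 + v))) + 143 = 143 + v**2 + J*(-10 - v*(2 + v)))
n(120, 178) + 29928 = (143 + 178**2 - 1*120*(10 + 178*(2 + 178))) + 29928 = (143 + 31684 - 1*120*(10 + 178*180)) + 29928 = (143 + 31684 - 1*120*(10 + 32040)) + 29928 = (143 + 31684 - 1*120*32050) + 29928 = (143 + 31684 - 3846000) + 29928 = -3814173 + 29928 = -3784245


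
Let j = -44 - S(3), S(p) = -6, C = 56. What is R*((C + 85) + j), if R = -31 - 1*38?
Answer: -7107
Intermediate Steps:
j = -38 (j = -44 - 1*(-6) = -44 + 6 = -38)
R = -69 (R = -31 - 38 = -69)
R*((C + 85) + j) = -69*((56 + 85) - 38) = -69*(141 - 38) = -69*103 = -7107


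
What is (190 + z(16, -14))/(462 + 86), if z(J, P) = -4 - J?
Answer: 85/274 ≈ 0.31022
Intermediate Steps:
(190 + z(16, -14))/(462 + 86) = (190 + (-4 - 1*16))/(462 + 86) = (190 + (-4 - 16))/548 = (190 - 20)*(1/548) = 170*(1/548) = 85/274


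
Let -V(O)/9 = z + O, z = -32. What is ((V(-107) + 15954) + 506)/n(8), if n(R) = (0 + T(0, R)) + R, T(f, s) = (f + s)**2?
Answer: 17711/72 ≈ 245.99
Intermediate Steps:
V(O) = 288 - 9*O (V(O) = -9*(-32 + O) = 288 - 9*O)
n(R) = R + R**2 (n(R) = (0 + (0 + R)**2) + R = (0 + R**2) + R = R**2 + R = R + R**2)
((V(-107) + 15954) + 506)/n(8) = (((288 - 9*(-107)) + 15954) + 506)/((8*(1 + 8))) = (((288 + 963) + 15954) + 506)/((8*9)) = ((1251 + 15954) + 506)/72 = (17205 + 506)*(1/72) = 17711*(1/72) = 17711/72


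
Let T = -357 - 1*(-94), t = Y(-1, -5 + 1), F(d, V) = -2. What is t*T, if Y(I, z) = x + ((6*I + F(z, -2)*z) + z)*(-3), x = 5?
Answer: -2893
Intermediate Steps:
Y(I, z) = 5 - 18*I + 3*z (Y(I, z) = 5 + ((6*I - 2*z) + z)*(-3) = 5 + ((-2*z + 6*I) + z)*(-3) = 5 + (-z + 6*I)*(-3) = 5 + (-18*I + 3*z) = 5 - 18*I + 3*z)
t = 11 (t = 5 - 18*(-1) + 3*(-5 + 1) = 5 + 18 + 3*(-4) = 5 + 18 - 12 = 11)
T = -263 (T = -357 + 94 = -263)
t*T = 11*(-263) = -2893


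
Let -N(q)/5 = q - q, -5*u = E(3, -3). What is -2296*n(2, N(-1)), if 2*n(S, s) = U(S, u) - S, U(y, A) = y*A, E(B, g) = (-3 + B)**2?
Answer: 2296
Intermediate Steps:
u = 0 (u = -(-3 + 3)**2/5 = -1/5*0**2 = -1/5*0 = 0)
U(y, A) = A*y
N(q) = 0 (N(q) = -5*(q - q) = -5*0 = 0)
n(S, s) = -S/2 (n(S, s) = (0*S - S)/2 = (0 - S)/2 = (-S)/2 = -S/2)
-2296*n(2, N(-1)) = -(-1148)*2 = -2296*(-1) = 2296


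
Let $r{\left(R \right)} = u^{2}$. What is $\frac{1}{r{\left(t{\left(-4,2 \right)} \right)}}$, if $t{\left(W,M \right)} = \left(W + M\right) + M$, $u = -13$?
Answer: $\frac{1}{169} \approx 0.0059172$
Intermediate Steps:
$t{\left(W,M \right)} = W + 2 M$ ($t{\left(W,M \right)} = \left(M + W\right) + M = W + 2 M$)
$r{\left(R \right)} = 169$ ($r{\left(R \right)} = \left(-13\right)^{2} = 169$)
$\frac{1}{r{\left(t{\left(-4,2 \right)} \right)}} = \frac{1}{169}$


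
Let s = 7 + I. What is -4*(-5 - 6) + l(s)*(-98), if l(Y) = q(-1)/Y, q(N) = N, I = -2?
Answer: 318/5 ≈ 63.600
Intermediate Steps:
s = 5 (s = 7 - 2 = 5)
l(Y) = -1/Y
-4*(-5 - 6) + l(s)*(-98) = -4*(-5 - 6) - 1/5*(-98) = -4*(-11) - 1*⅕*(-98) = 44 - ⅕*(-98) = 44 + 98/5 = 318/5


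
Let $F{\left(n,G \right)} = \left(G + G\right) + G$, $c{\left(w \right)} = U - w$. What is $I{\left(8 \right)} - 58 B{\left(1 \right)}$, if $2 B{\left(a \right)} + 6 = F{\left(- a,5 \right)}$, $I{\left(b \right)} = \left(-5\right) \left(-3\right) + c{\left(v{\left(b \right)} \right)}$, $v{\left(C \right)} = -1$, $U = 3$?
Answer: $-242$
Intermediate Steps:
$c{\left(w \right)} = 3 - w$
$I{\left(b \right)} = 19$ ($I{\left(b \right)} = \left(-5\right) \left(-3\right) + \left(3 - -1\right) = 15 + \left(3 + 1\right) = 15 + 4 = 19$)
$F{\left(n,G \right)} = 3 G$ ($F{\left(n,G \right)} = 2 G + G = 3 G$)
$B{\left(a \right)} = \frac{9}{2}$ ($B{\left(a \right)} = -3 + \frac{3 \cdot 5}{2} = -3 + \frac{1}{2} \cdot 15 = -3 + \frac{15}{2} = \frac{9}{2}$)
$I{\left(8 \right)} - 58 B{\left(1 \right)} = 19 - 261 = -242$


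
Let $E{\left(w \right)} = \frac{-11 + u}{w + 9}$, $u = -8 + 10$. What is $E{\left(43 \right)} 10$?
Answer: $- \frac{45}{26} \approx -1.7308$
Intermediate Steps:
$u = 2$
$E{\left(w \right)} = - \frac{9}{9 + w}$ ($E{\left(w \right)} = \frac{-11 + 2}{w + 9} = - \frac{9}{9 + w}$)
$E{\left(43 \right)} 10 = - \frac{9}{9 + 43} \cdot 10 = - \frac{9}{52} \cdot 10 = \left(-9\right) \frac{1}{52} \cdot 10 = \left(- \frac{9}{52}\right) 10 = - \frac{45}{26}$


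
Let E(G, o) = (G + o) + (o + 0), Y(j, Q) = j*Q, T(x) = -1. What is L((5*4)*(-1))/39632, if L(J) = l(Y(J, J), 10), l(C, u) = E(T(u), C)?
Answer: 799/39632 ≈ 0.020160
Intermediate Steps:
Y(j, Q) = Q*j
E(G, o) = G + 2*o (E(G, o) = (G + o) + o = G + 2*o)
l(C, u) = -1 + 2*C
L(J) = -1 + 2*J² (L(J) = -1 + 2*(J*J) = -1 + 2*J²)
L((5*4)*(-1))/39632 = (-1 + 2*((5*4)*(-1))²)/39632 = (-1 + 2*(20*(-1))²)*(1/39632) = (-1 + 2*(-20)²)*(1/39632) = (-1 + 2*400)*(1/39632) = (-1 + 800)*(1/39632) = 799*(1/39632) = 799/39632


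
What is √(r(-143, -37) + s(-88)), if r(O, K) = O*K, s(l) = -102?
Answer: √5189 ≈ 72.035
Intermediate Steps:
r(O, K) = K*O
√(r(-143, -37) + s(-88)) = √(-37*(-143) - 102) = √(5291 - 102) = √5189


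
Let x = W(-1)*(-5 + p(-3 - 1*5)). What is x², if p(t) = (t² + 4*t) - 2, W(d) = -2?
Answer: 2500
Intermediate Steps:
p(t) = -2 + t² + 4*t
x = -50 (x = -2*(-5 + (-2 + (-3 - 1*5)² + 4*(-3 - 1*5))) = -2*(-5 + (-2 + (-3 - 5)² + 4*(-3 - 5))) = -2*(-5 + (-2 + (-8)² + 4*(-8))) = -2*(-5 + (-2 + 64 - 32)) = -2*(-5 + 30) = -2*25 = -50)
x² = (-50)² = 2500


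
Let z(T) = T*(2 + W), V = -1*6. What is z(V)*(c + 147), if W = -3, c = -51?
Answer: 576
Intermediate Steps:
V = -6
z(T) = -T (z(T) = T*(2 - 3) = T*(-1) = -T)
z(V)*(c + 147) = (-1*(-6))*(-51 + 147) = 6*96 = 576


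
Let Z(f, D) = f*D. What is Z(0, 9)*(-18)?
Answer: 0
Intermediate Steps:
Z(f, D) = D*f
Z(0, 9)*(-18) = (9*0)*(-18) = 0*(-18) = 0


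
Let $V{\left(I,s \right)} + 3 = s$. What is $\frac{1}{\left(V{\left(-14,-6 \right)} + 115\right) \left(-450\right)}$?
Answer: $- \frac{1}{47700} \approx -2.0964 \cdot 10^{-5}$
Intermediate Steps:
$V{\left(I,s \right)} = -3 + s$
$\frac{1}{\left(V{\left(-14,-6 \right)} + 115\right) \left(-450\right)} = \frac{1}{\left(\left(-3 - 6\right) + 115\right) \left(-450\right)} = \frac{1}{\left(-9 + 115\right) \left(-450\right)} = \frac{1}{106 \left(-450\right)} = \frac{1}{-47700} = - \frac{1}{47700}$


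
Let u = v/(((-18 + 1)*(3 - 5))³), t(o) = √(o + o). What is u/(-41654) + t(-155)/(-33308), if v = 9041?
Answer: -9041/1637168816 - I*√310/33308 ≈ -5.5223e-6 - 0.00052861*I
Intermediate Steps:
t(o) = √2*√o (t(o) = √(2*o) = √2*√o)
u = 9041/39304 (u = 9041/(((-18 + 1)*(3 - 5))³) = 9041/((-17*(-2))³) = 9041/(34³) = 9041/39304 ≈ 0.23003)
u/(-41654) + t(-155)/(-33308) = (9041/39304)/(-41654) + (√2*√(-155))/(-33308) = (9041/39304)*(-1/41654) + (√2*(I*√155))*(-1/33308) = -9041/1637168816 + (I*√310)*(-1/33308) = -9041/1637168816 - I*√310/33308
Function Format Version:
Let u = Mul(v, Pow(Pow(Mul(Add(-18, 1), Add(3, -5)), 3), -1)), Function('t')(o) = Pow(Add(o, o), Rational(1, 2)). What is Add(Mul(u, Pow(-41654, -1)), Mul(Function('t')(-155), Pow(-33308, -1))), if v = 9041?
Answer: Add(Rational(-9041, 1637168816), Mul(Rational(-1, 33308), I, Pow(310, Rational(1, 2)))) ≈ Add(-5.5223e-6, Mul(-0.00052861, I))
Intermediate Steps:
Function('t')(o) = Mul(Pow(2, Rational(1, 2)), Pow(o, Rational(1, 2))) (Function('t')(o) = Pow(Mul(2, o), Rational(1, 2)) = Mul(Pow(2, Rational(1, 2)), Pow(o, Rational(1, 2))))
u = Rational(9041, 39304) (u = Mul(9041, Pow(Pow(Mul(Add(-18, 1), Add(3, -5)), 3), -1)) = Mul(9041, Pow(Pow(Mul(-17, -2), 3), -1)) = Mul(9041, Pow(Pow(34, 3), -1)) = Mul(9041, Pow(39304, -1)) = Mul(9041, Rational(1, 39304)) = Rational(9041, 39304) ≈ 0.23003)
Add(Mul(u, Pow(-41654, -1)), Mul(Function('t')(-155), Pow(-33308, -1))) = Add(Mul(Rational(9041, 39304), Pow(-41654, -1)), Mul(Mul(Pow(2, Rational(1, 2)), Pow(-155, Rational(1, 2))), Pow(-33308, -1))) = Add(Mul(Rational(9041, 39304), Rational(-1, 41654)), Mul(Mul(Pow(2, Rational(1, 2)), Mul(I, Pow(155, Rational(1, 2)))), Rational(-1, 33308))) = Add(Rational(-9041, 1637168816), Mul(Mul(I, Pow(310, Rational(1, 2))), Rational(-1, 33308))) = Add(Rational(-9041, 1637168816), Mul(Rational(-1, 33308), I, Pow(310, Rational(1, 2))))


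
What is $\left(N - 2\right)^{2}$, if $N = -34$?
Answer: $1296$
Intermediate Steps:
$\left(N - 2\right)^{2} = \left(-34 - 2\right)^{2} = \left(-36\right)^{2} = 1296$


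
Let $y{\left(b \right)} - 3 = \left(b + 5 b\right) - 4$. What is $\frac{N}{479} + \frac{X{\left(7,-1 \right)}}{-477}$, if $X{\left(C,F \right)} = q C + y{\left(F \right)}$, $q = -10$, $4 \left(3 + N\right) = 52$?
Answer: $\frac{41653}{228483} \approx 0.1823$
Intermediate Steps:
$N = 10$ ($N = -3 + \frac{1}{4} \cdot 52 = -3 + 13 = 10$)
$y{\left(b \right)} = -1 + 6 b$ ($y{\left(b \right)} = 3 + \left(\left(b + 5 b\right) - 4\right) = 3 + \left(6 b - 4\right) = 3 + \left(-4 + 6 b\right) = -1 + 6 b$)
$X{\left(C,F \right)} = -1 - 10 C + 6 F$ ($X{\left(C,F \right)} = - 10 C + \left(-1 + 6 F\right) = -1 - 10 C + 6 F$)
$\frac{N}{479} + \frac{X{\left(7,-1 \right)}}{-477} = \frac{10}{479} + \frac{-1 - 70 + 6 \left(-1\right)}{-477} = 10 \cdot \frac{1}{479} + \left(-1 - 70 - 6\right) \left(- \frac{1}{477}\right) = \frac{10}{479} - - \frac{77}{477} = \frac{10}{479} + \frac{77}{477} = \frac{41653}{228483}$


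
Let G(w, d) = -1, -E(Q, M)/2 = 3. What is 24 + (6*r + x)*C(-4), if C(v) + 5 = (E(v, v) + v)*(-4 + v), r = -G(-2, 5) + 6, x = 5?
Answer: 3549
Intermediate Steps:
E(Q, M) = -6 (E(Q, M) = -2*3 = -6)
r = 7 (r = -1*(-1) + 6 = 1 + 6 = 7)
C(v) = -5 + (-6 + v)*(-4 + v)
24 + (6*r + x)*C(-4) = 24 + (6*7 + 5)*(19 + (-4)**2 - 10*(-4)) = 24 + (42 + 5)*(19 + 16 + 40) = 24 + 47*75 = 24 + 3525 = 3549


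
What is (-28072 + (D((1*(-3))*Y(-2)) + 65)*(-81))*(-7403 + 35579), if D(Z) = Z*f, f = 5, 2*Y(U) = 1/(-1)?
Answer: -956420232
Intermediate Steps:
Y(U) = -½ (Y(U) = (½)/(-1) = (½)*(-1) = -½)
D(Z) = 5*Z (D(Z) = Z*5 = 5*Z)
(-28072 + (D((1*(-3))*Y(-2)) + 65)*(-81))*(-7403 + 35579) = (-28072 + (5*((1*(-3))*(-½)) + 65)*(-81))*(-7403 + 35579) = (-28072 + (5*(-3*(-½)) + 65)*(-81))*28176 = (-28072 + (5*(3/2) + 65)*(-81))*28176 = (-28072 + (15/2 + 65)*(-81))*28176 = (-28072 + (145/2)*(-81))*28176 = (-28072 - 11745/2)*28176 = -67889/2*28176 = -956420232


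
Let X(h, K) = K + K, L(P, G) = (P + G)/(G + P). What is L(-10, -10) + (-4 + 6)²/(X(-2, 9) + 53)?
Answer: 75/71 ≈ 1.0563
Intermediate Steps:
L(P, G) = 1 (L(P, G) = (G + P)/(G + P) = 1)
X(h, K) = 2*K
L(-10, -10) + (-4 + 6)²/(X(-2, 9) + 53) = 1 + (-4 + 6)²/(2*9 + 53) = 1 + 2²/(18 + 53) = 1 + 4/71 = 75/71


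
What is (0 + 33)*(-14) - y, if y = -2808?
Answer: 2346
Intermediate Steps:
(0 + 33)*(-14) - y = (0 + 33)*(-14) - 1*(-2808) = 33*(-14) + 2808 = -462 + 2808 = 2346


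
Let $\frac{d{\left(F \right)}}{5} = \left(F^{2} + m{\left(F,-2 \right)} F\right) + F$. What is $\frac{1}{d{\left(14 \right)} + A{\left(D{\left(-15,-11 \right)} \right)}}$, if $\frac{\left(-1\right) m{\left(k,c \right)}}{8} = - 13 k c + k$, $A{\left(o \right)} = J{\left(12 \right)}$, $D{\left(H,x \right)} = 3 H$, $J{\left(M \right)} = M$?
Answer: $- \frac{1}{210618} \approx -4.7479 \cdot 10^{-6}$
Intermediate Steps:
$A{\left(o \right)} = 12$
$m{\left(k,c \right)} = - 8 k + 104 c k$ ($m{\left(k,c \right)} = - 8 \left(- 13 k c + k\right) = - 8 \left(- 13 c k + k\right) = - 8 \left(k - 13 c k\right) = - 8 k + 104 c k$)
$d{\left(F \right)} = - 1075 F^{2} + 5 F$ ($d{\left(F \right)} = 5 \left(\left(F^{2} + 8 F \left(-1 + 13 \left(-2\right)\right) F\right) + F\right) = 5 \left(\left(F^{2} + 8 F \left(-1 - 26\right) F\right) + F\right) = 5 \left(\left(F^{2} + 8 F \left(-27\right) F\right) + F\right) = 5 \left(\left(F^{2} + - 216 F F\right) + F\right) = 5 \left(\left(F^{2} - 216 F^{2}\right) + F\right) = 5 \left(- 215 F^{2} + F\right) = 5 \left(F - 215 F^{2}\right) = - 1075 F^{2} + 5 F$)
$\frac{1}{d{\left(14 \right)} + A{\left(D{\left(-15,-11 \right)} \right)}} = \frac{1}{5 \cdot 14 \left(1 - 3010\right) + 12} = \frac{1}{5 \cdot 14 \left(-3009\right) + 12} = \frac{1}{-210630 + 12} = \frac{1}{-210618} = - \frac{1}{210618}$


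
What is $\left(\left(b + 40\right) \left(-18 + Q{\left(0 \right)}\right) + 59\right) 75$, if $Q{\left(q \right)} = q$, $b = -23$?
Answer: $-18525$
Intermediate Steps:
$\left(\left(b + 40\right) \left(-18 + Q{\left(0 \right)}\right) + 59\right) 75 = \left(\left(-23 + 40\right) \left(-18 + 0\right) + 59\right) 75 = \left(17 \left(-18\right) + 59\right) 75 = \left(-306 + 59\right) 75 = \left(-247\right) 75 = -18525$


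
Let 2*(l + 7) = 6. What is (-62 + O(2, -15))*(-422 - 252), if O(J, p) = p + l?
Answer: 54594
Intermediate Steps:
l = -4 (l = -7 + (1/2)*6 = -7 + 3 = -4)
O(J, p) = -4 + p (O(J, p) = p - 4 = -4 + p)
(-62 + O(2, -15))*(-422 - 252) = (-62 + (-4 - 15))*(-422 - 252) = (-62 - 19)*(-674) = -81*(-674) = 54594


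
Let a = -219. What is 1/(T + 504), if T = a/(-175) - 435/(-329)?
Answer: 1175/595224 ≈ 0.0019740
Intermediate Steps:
T = 3024/1175 (T = -219/(-175) - 435/(-329) = -219*(-1/175) - 435*(-1/329) = 219/175 + 435/329 = 3024/1175 ≈ 2.5736)
1/(T + 504) = 1/(3024/1175 + 504) = 1/(595224/1175) = 1175/595224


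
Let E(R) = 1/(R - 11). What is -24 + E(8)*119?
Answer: -191/3 ≈ -63.667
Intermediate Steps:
E(R) = 1/(-11 + R)
-24 + E(8)*119 = -24 + 119/(-11 + 8) = -24 + 119/(-3) = -24 - 1/3*119 = -24 - 119/3 = -191/3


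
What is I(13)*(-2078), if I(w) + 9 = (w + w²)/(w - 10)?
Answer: -322090/3 ≈ -1.0736e+5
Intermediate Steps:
I(w) = -9 + (w + w²)/(-10 + w) (I(w) = -9 + (w + w²)/(w - 10) = -9 + (w + w²)/(-10 + w))
I(13)*(-2078) = ((90 + 13² - 8*13)/(-10 + 13))*(-2078) = ((90 + 169 - 104)/3)*(-2078) = ((⅓)*155)*(-2078) = (155/3)*(-2078) = -322090/3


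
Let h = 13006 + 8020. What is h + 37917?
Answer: 58943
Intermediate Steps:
h = 21026
h + 37917 = 21026 + 37917 = 58943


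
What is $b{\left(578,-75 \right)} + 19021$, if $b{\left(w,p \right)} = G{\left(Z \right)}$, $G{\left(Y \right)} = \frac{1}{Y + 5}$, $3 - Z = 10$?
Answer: $\frac{38041}{2} \approx 19021.0$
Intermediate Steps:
$Z = -7$ ($Z = 3 - 10 = -7$)
$G{\left(Y \right)} = \frac{1}{5 + Y}$
$b{\left(w,p \right)} = - \frac{1}{2}$ ($b{\left(w,p \right)} = \frac{1}{5 - 7} = \frac{1}{-2} = - \frac{1}{2}$)
$b{\left(578,-75 \right)} + 19021 = - \frac{1}{2} + 19021 = \frac{38041}{2}$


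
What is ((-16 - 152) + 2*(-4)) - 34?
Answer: -210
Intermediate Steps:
((-16 - 152) + 2*(-4)) - 34 = (-168 - 8) - 34 = -176 - 34 = -210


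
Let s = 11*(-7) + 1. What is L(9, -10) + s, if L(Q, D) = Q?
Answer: -67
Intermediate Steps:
s = -76 (s = -77 + 1 = -76)
L(9, -10) + s = 9 - 76 = -67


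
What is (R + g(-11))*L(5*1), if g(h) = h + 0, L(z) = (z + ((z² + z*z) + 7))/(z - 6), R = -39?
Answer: 3100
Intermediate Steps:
L(z) = (7 + z + 2*z²)/(-6 + z) (L(z) = (z + ((z² + z²) + 7))/(-6 + z) = (z + (2*z² + 7))/(-6 + z) = (z + (7 + 2*z²))/(-6 + z) = (7 + z + 2*z²)/(-6 + z))
g(h) = h
(R + g(-11))*L(5*1) = (-39 - 11)*((7 + 5*1 + 2*(5*1)²)/(-6 + 5*1)) = -50*(7 + 5 + 2*5²)/(-6 + 5) = -50*(7 + 5 + 2*25)/(-1) = -(-50)*(7 + 5 + 50) = -(-50)*62 = -50*(-62) = 3100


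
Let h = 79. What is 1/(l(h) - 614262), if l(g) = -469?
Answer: -1/614731 ≈ -1.6267e-6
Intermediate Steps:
1/(l(h) - 614262) = 1/(-469 - 614262) = 1/(-614731) = -1/614731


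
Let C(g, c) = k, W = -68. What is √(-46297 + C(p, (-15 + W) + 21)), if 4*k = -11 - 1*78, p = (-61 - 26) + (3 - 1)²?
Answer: I*√185277/2 ≈ 215.22*I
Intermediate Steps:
p = -83 (p = -87 + 2² = -87 + 4 = -83)
k = -89/4 (k = (-11 - 1*78)/4 = (-11 - 78)/4 = (¼)*(-89) = -89/4 ≈ -22.250)
C(g, c) = -89/4
√(-46297 + C(p, (-15 + W) + 21)) = √(-46297 - 89/4) = √(-185277/4) = I*√185277/2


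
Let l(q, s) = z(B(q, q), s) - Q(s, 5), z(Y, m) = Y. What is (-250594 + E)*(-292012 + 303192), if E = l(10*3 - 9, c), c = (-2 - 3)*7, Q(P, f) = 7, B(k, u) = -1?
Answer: -2801730360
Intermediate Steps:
c = -35 (c = -5*7 = -35)
l(q, s) = -8 (l(q, s) = -1 - 1*7 = -1 - 7 = -8)
E = -8
(-250594 + E)*(-292012 + 303192) = (-250594 - 8)*(-292012 + 303192) = -250602*11180 = -2801730360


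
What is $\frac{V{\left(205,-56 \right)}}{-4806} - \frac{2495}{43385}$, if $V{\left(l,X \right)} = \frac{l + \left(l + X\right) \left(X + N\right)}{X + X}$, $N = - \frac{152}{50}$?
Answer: $- \frac{8578754123}{116764653600} \approx -0.07347$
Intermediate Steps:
$N = - \frac{76}{25}$ ($N = \left(-152\right) \frac{1}{50} = - \frac{76}{25} \approx -3.04$)
$V{\left(l,X \right)} = \frac{l + \left(- \frac{76}{25} + X\right) \left(X + l\right)}{2 X}$ ($V{\left(l,X \right)} = \frac{l + \left(l + X\right) \left(X - \frac{76}{25}\right)}{X + X} = \frac{l + \left(X + l\right) \left(- \frac{76}{25} + X\right)}{2 X} = \left(l + \left(- \frac{76}{25} + X\right) \left(X + l\right)\right) \frac{1}{2 X} = \frac{l + \left(- \frac{76}{25} + X\right) \left(X + l\right)}{2 X}$)
$\frac{V{\left(205,-56 \right)}}{-4806} - \frac{2495}{43385} = \frac{\frac{1}{50} \frac{1}{-56} \left(\left(-51\right) 205 - 56 \left(-76 + 25 \left(-56\right) + 25 \cdot 205\right)\right)}{-4806} - \frac{2495}{43385} = \frac{1}{50} \left(- \frac{1}{56}\right) \left(-10455 - 56 \left(-76 - 1400 + 5125\right)\right) \left(- \frac{1}{4806}\right) - \frac{499}{8677} = \frac{1}{50} \left(- \frac{1}{56}\right) \left(-10455 - 204344\right) \left(- \frac{1}{4806}\right) - \frac{499}{8677} = \frac{1}{50} \left(- \frac{1}{56}\right) \left(-214799\right) \left(- \frac{1}{4806}\right) - \frac{499}{8677} = \frac{214799}{2800} \left(- \frac{1}{4806}\right) - \frac{499}{8677} = - \frac{214799}{13456800} - \frac{499}{8677} = - \frac{8578754123}{116764653600}$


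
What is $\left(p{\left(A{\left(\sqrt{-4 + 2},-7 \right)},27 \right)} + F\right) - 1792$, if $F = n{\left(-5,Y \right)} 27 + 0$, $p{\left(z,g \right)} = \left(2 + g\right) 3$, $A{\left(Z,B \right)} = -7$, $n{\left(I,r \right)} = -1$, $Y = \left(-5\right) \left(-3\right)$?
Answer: $-1732$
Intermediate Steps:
$Y = 15$
$p{\left(z,g \right)} = 6 + 3 g$
$F = -27$ ($F = \left(-1\right) 27 + 0 = -27 + 0 = -27$)
$\left(p{\left(A{\left(\sqrt{-4 + 2},-7 \right)},27 \right)} + F\right) - 1792 = \left(\left(6 + 3 \cdot 27\right) - 27\right) - 1792 = \left(\left(6 + 81\right) - 27\right) - 1792 = \left(87 - 27\right) - 1792 = 60 - 1792 = -1732$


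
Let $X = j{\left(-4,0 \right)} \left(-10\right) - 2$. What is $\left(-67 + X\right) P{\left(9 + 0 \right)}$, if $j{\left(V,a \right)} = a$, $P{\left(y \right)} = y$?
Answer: $-621$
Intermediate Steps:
$X = -2$ ($X = 0 \left(-10\right) - 2 = 0 - 2 = -2$)
$\left(-67 + X\right) P{\left(9 + 0 \right)} = \left(-67 - 2\right) \left(9 + 0\right) = \left(-69\right) 9 = -621$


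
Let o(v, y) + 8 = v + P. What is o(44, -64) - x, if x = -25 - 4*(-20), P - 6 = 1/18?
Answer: -233/18 ≈ -12.944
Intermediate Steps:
P = 109/18 (P = 6 + 1/18 = 109/18 ≈ 6.0556)
x = 55 (x = -25 + 80 = 55)
o(v, y) = -35/18 + v (o(v, y) = -8 + (v + 109/18) = -8 + (109/18 + v) = -35/18 + v)
o(44, -64) - x = (-35/18 + 44) - 1*55 = 757/18 - 55 = -233/18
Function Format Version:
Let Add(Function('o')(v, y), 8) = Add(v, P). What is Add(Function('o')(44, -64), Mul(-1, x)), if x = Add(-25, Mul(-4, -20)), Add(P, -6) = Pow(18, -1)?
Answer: Rational(-233, 18) ≈ -12.944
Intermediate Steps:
P = Rational(109, 18) (P = Add(6, Pow(18, -1)) = Add(6, Rational(1, 18)) = Rational(109, 18) ≈ 6.0556)
x = 55 (x = Add(-25, 80) = 55)
Function('o')(v, y) = Add(Rational(-35, 18), v) (Function('o')(v, y) = Add(-8, Add(v, Rational(109, 18))) = Add(-8, Add(Rational(109, 18), v)) = Add(Rational(-35, 18), v))
Add(Function('o')(44, -64), Mul(-1, x)) = Add(Add(Rational(-35, 18), 44), Mul(-1, 55)) = Add(Rational(757, 18), -55) = Rational(-233, 18)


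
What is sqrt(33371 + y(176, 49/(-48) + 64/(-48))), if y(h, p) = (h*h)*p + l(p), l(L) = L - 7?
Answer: I*sqrt(5696787)/12 ≈ 198.9*I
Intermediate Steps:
l(L) = -7 + L
y(h, p) = -7 + p + p*h**2 (y(h, p) = (h*h)*p + (-7 + p) = h**2*p + (-7 + p) = p*h**2 + (-7 + p) = -7 + p + p*h**2)
sqrt(33371 + y(176, 49/(-48) + 64/(-48))) = sqrt(33371 + (-7 + (49/(-48) + 64/(-48)) + (49/(-48) + 64/(-48))*176**2)) = sqrt(33371 + (-7 + (49*(-1/48) + 64*(-1/48)) + (49*(-1/48) + 64*(-1/48))*30976)) = sqrt(33371 + (-7 + (-49/48 - 4/3) + (-49/48 - 4/3)*30976)) = sqrt(33371 + (-7 - 113/48 - 113/48*30976)) = sqrt(33371 + (-7 - 113/48 - 218768/3)) = sqrt(33371 - 3500737/48) = sqrt(-1898929/48) = I*sqrt(5696787)/12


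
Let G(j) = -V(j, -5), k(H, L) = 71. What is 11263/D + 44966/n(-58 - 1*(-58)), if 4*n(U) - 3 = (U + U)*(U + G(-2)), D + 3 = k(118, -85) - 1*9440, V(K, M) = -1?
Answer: 561883873/9372 ≈ 59953.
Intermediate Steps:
D = -9372 (D = -3 + (71 - 1*9440) = -3 + (71 - 9440) = -3 - 9369 = -9372)
G(j) = 1 (G(j) = -1*(-1) = 1)
n(U) = ¾ + U*(1 + U)/2 (n(U) = ¾ + ((U + U)*(U + 1))/4 = ¾ + ((2*U)*(1 + U))/4 = ¾ + (2*U*(1 + U))/4 = ¾ + U*(1 + U)/2)
11263/D + 44966/n(-58 - 1*(-58)) = 11263/(-9372) + 44966/(¾ + (-58 - 1*(-58))/2 + (-58 - 1*(-58))²/2) = 11263*(-1/9372) + 44966/(¾ + (-58 + 58)/2 + (-58 + 58)²/2) = -11263/9372 + 44966/(¾ + (½)*0 + (½)*0²) = -11263/9372 + 44966/(¾ + 0 + (½)*0) = -11263/9372 + 44966/(¾ + 0 + 0) = -11263/9372 + 44966/(¾) = -11263/9372 + 44966*(4/3) = -11263/9372 + 179864/3 = 561883873/9372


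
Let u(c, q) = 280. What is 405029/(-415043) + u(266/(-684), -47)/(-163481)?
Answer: -66330757989/67851644683 ≈ -0.97758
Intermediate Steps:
405029/(-415043) + u(266/(-684), -47)/(-163481) = 405029/(-415043) + 280/(-163481) = 405029*(-1/415043) + 280*(-1/163481) = -405029/415043 - 280/163481 = -66330757989/67851644683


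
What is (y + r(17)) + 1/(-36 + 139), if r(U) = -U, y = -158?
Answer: -18024/103 ≈ -174.99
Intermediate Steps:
(y + r(17)) + 1/(-36 + 139) = (-158 - 1*17) + 1/(-36 + 139) = (-158 - 17) + 1/103 = -175 + 1/103 = -18024/103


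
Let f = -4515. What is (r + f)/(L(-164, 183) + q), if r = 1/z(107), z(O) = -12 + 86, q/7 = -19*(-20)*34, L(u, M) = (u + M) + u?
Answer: -334109/6681830 ≈ -0.050003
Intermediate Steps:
L(u, M) = M + 2*u (L(u, M) = (M + u) + u = M + 2*u)
q = 90440 (q = 7*(-19*(-20)*34) = 7*(380*34) = 7*12920 = 90440)
z(O) = 74
r = 1/74 ≈ 0.013514
(r + f)/(L(-164, 183) + q) = (1/74 - 4515)/((183 + 2*(-164)) + 90440) = -334109/(74*((183 - 328) + 90440)) = -334109/(74*(-145 + 90440)) = -334109/74/90295 = -334109/74*1/90295 = -334109/6681830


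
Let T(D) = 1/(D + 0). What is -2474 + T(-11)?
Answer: -27215/11 ≈ -2474.1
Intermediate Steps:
T(D) = 1/D
-2474 + T(-11) = -2474 + 1/(-11) = -2474 - 1/11 = -27215/11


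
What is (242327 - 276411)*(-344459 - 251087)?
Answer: 20298589864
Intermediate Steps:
(242327 - 276411)*(-344459 - 251087) = -34084*(-595546) = 20298589864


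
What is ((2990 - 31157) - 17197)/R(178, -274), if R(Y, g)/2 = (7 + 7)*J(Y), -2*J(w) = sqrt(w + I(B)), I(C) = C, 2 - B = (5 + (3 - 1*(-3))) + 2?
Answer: 22682*sqrt(167)/1169 ≈ 250.74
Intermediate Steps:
B = -11 (B = 2 - ((5 + (3 - 1*(-3))) + 2) = 2 - ((5 + (3 + 3)) + 2) = 2 - ((5 + 6) + 2) = 2 - (11 + 2) = 2 - 1*13 = 2 - 13 = -11)
J(w) = -sqrt(-11 + w)/2 (J(w) = -sqrt(w - 11)/2 = -sqrt(-11 + w)/2)
R(Y, g) = -14*sqrt(-11 + Y) (R(Y, g) = 2*((7 + 7)*(-sqrt(-11 + Y)/2)) = 2*(14*(-sqrt(-11 + Y)/2)) = 2*(-7*sqrt(-11 + Y)) = -14*sqrt(-11 + Y))
((2990 - 31157) - 17197)/R(178, -274) = ((2990 - 31157) - 17197)/((-14*sqrt(-11 + 178))) = (-28167 - 17197)/((-14*sqrt(167))) = -(-22682)*sqrt(167)/1169 = 22682*sqrt(167)/1169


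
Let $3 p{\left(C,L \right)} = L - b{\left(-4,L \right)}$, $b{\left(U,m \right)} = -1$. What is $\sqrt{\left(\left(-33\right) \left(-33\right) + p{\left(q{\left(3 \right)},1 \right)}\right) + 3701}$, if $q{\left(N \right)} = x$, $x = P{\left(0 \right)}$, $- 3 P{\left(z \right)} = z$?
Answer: $\frac{2 \sqrt{10779}}{3} \approx 69.215$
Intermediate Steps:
$P{\left(z \right)} = - \frac{z}{3}$
$x = 0$ ($x = \left(- \frac{1}{3}\right) 0 = 0$)
$q{\left(N \right)} = 0$
$p{\left(C,L \right)} = \frac{1}{3} + \frac{L}{3}$ ($p{\left(C,L \right)} = \frac{L - -1}{3} = \frac{L + 1}{3} = \frac{1 + L}{3} = \frac{1}{3} + \frac{L}{3}$)
$\sqrt{\left(\left(-33\right) \left(-33\right) + p{\left(q{\left(3 \right)},1 \right)}\right) + 3701} = \sqrt{\left(\left(-33\right) \left(-33\right) + \left(\frac{1}{3} + \frac{1}{3} \cdot 1\right)\right) + 3701} = \sqrt{\left(1089 + \left(\frac{1}{3} + \frac{1}{3}\right)\right) + 3701} = \sqrt{\left(1089 + \frac{2}{3}\right) + 3701} = \sqrt{\frac{3269}{3} + 3701} = \sqrt{\frac{14372}{3}} = \frac{2 \sqrt{10779}}{3}$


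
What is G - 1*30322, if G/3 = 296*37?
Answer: 2534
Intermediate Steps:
G = 32856 (G = 3*(296*37) = 3*10952 = 32856)
G - 1*30322 = 32856 - 1*30322 = 32856 - 30322 = 2534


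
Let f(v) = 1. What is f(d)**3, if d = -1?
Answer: 1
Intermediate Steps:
f(d)**3 = 1**3 = 1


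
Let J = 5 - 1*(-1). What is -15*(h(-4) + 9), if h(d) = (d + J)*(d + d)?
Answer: 105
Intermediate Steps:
J = 6 (J = 5 + 1 = 6)
h(d) = 2*d*(6 + d) (h(d) = (d + 6)*(d + d) = (6 + d)*(2*d) = 2*d*(6 + d))
-15*(h(-4) + 9) = -15*(2*(-4)*(6 - 4) + 9) = -15*(2*(-4)*2 + 9) = -15*(-16 + 9) = -15*(-7) = 105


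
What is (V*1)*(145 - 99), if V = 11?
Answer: 506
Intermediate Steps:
(V*1)*(145 - 99) = (11*1)*(145 - 99) = 11*46 = 506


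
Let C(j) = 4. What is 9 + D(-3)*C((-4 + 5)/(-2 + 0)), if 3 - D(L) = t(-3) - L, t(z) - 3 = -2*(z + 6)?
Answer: 21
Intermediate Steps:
t(z) = -9 - 2*z (t(z) = 3 - 2*(z + 6) = 3 - 2*(6 + z) = 3 + (-12 - 2*z) = -9 - 2*z)
D(L) = 6 + L (D(L) = 3 - ((-9 - 2*(-3)) - L) = 3 - ((-9 + 6) - L) = 3 - (-3 - L) = 3 + (3 + L) = 6 + L)
9 + D(-3)*C((-4 + 5)/(-2 + 0)) = 9 + (6 - 3)*4 = 9 + 3*4 = 9 + 12 = 21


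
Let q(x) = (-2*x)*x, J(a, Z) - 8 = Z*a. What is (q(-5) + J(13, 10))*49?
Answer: 4312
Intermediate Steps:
J(a, Z) = 8 + Z*a
q(x) = -2*x²
(q(-5) + J(13, 10))*49 = (-2*(-5)² + (8 + 10*13))*49 = (-2*25 + (8 + 130))*49 = (-50 + 138)*49 = 88*49 = 4312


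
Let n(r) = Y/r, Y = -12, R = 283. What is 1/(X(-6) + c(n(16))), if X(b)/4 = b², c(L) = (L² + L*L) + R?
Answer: 8/3425 ≈ 0.0023358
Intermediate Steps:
n(r) = -12/r
c(L) = 283 + 2*L² (c(L) = (L² + L*L) + 283 = (L² + L²) + 283 = 2*L² + 283 = 283 + 2*L²)
X(b) = 4*b²
1/(X(-6) + c(n(16))) = 1/(4*(-6)² + (283 + 2*(-12/16)²)) = 1/(4*36 + (283 + 2*(-12*1/16)²)) = 1/(144 + (283 + 2*(-¾)²)) = 1/(144 + (283 + 2*(9/16))) = 1/(144 + (283 + 9/8)) = 1/(144 + 2273/8) = 1/(3425/8) = 8/3425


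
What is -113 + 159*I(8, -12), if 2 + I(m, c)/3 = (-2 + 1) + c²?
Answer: 67144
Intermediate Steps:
I(m, c) = -9 + 3*c² (I(m, c) = -6 + 3*((-2 + 1) + c²) = -6 + 3*(-1 + c²) = -6 + (-3 + 3*c²) = -9 + 3*c²)
-113 + 159*I(8, -12) = -113 + 159*(-9 + 3*(-12)²) = -113 + 159*(-9 + 3*144) = -113 + 159*(-9 + 432) = -113 + 159*423 = -113 + 67257 = 67144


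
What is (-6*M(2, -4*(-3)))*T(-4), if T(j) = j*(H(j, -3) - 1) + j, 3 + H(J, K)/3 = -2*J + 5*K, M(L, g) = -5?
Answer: 3600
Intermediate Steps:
H(J, K) = -9 - 6*J + 15*K (H(J, K) = -9 + 3*(-2*J + 5*K) = -9 + (-6*J + 15*K) = -9 - 6*J + 15*K)
T(j) = j + j*(-55 - 6*j) (T(j) = j*((-9 - 6*j + 15*(-3)) - 1) + j = j*((-9 - 6*j - 45) - 1) + j = j*((-54 - 6*j) - 1) + j = j*(-55 - 6*j) + j = j + j*(-55 - 6*j))
(-6*M(2, -4*(-3)))*T(-4) = (-6*(-5))*(-6*(-4)*(9 - 4)) = 30*(-6*(-4)*5) = 30*120 = 3600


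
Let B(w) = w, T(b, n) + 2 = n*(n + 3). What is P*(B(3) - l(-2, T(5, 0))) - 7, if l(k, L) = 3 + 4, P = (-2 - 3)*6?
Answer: 113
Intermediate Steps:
T(b, n) = -2 + n*(3 + n) (T(b, n) = -2 + n*(n + 3) = -2 + n*(3 + n))
P = -30 (P = -5*6 = -30)
l(k, L) = 7
P*(B(3) - l(-2, T(5, 0))) - 7 = -30*(3 - 1*7) - 7 = -30*(3 - 7) - 7 = -30*(-4) - 7 = 120 - 7 = 113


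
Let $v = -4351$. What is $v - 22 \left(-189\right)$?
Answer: $-193$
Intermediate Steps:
$v - 22 \left(-189\right) = -4351 - 22 \left(-189\right) = -4351 - -4158 = -4351 + 4158 = -193$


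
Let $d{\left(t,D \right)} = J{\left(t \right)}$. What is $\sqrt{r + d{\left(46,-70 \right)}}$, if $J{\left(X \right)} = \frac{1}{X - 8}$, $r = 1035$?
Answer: $\frac{\sqrt{1494578}}{38} \approx 32.172$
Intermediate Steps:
$J{\left(X \right)} = \frac{1}{-8 + X}$
$d{\left(t,D \right)} = \frac{1}{-8 + t}$
$\sqrt{r + d{\left(46,-70 \right)}} = \sqrt{1035 + \frac{1}{-8 + 46}} = \sqrt{1035 + \frac{1}{38}} = \sqrt{\frac{39331}{38}} = \frac{\sqrt{1494578}}{38}$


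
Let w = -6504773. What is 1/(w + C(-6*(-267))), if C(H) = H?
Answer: -1/6503171 ≈ -1.5377e-7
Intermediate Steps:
1/(w + C(-6*(-267))) = 1/(-6504773 - 6*(-267)) = 1/(-6504773 + 1602) = 1/(-6503171) = -1/6503171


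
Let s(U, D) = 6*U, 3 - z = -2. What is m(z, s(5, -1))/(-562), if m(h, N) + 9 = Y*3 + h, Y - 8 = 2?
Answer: -13/281 ≈ -0.046263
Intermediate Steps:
Y = 10 (Y = 8 + 2 = 10)
z = 5 (z = 3 - 1*(-2) = 3 + 2 = 5)
m(h, N) = 21 + h (m(h, N) = -9 + (10*3 + h) = -9 + (30 + h) = 21 + h)
m(z, s(5, -1))/(-562) = (21 + 5)/(-562) = 26*(-1/562) = -13/281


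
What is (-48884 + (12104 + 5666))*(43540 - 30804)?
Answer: -396267904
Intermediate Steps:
(-48884 + (12104 + 5666))*(43540 - 30804) = (-48884 + 17770)*12736 = -31114*12736 = -396267904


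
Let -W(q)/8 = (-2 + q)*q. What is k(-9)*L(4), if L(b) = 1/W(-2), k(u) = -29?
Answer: 29/64 ≈ 0.45313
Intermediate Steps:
W(q) = -8*q*(-2 + q) (W(q) = -8*(-2 + q)*q = -8*q*(-2 + q))
L(b) = -1/64 (L(b) = 1/(8*(-2)*(2 - 1*(-2))) = 1/(8*(-2)*(2 + 2)) = 1/(8*(-2)*4) = 1/(-64) = -1/64)
k(-9)*L(4) = -29*(-1/64) = 29/64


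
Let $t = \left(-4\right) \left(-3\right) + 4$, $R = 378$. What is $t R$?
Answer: $6048$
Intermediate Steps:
$t = 16$ ($t = 12 + 4 = 16$)
$t R = 16 \cdot 378 = 6048$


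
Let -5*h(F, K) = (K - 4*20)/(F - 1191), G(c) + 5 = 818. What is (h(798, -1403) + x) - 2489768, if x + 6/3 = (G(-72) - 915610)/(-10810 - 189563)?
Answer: -326767658016568/131244315 ≈ -2.4898e+6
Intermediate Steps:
G(c) = 813 (G(c) = -5 + 818 = 813)
h(F, K) = -(-80 + K)/(5*(-1191 + F)) (h(F, K) = -(K - 4*20)/(5*(F - 1191)) = -(K - 80)/(5*(-1191 + F)) = -(-80 + K)/(5*(-1191 + F)))
x = 514051/200373 (x = -2 + (813 - 915610)/(-10810 - 189563) = -2 - 914797/(-200373) = -2 - 914797*(-1/200373) = -2 + 914797/200373 = 514051/200373 ≈ 2.5655)
(h(798, -1403) + x) - 2489768 = ((80 - 1*(-1403))/(5*(-1191 + 798)) + 514051/200373) - 2489768 = ((⅕)*(80 + 1403)/(-393) + 514051/200373) - 2489768 = ((⅕)*(-1/393)*1483 + 514051/200373) - 2489768 = (-1483/1965 + 514051/200373) - 2489768 = 237652352/131244315 - 2489768 = -326767658016568/131244315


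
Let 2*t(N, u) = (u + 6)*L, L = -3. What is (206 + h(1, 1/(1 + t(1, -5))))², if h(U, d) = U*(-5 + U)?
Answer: 40804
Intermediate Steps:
t(N, u) = -9 - 3*u/2 (t(N, u) = ((u + 6)*(-3))/2 = ((6 + u)*(-3))/2 = (-18 - 3*u)/2 = -9 - 3*u/2)
(206 + h(1, 1/(1 + t(1, -5))))² = (206 + 1*(-5 + 1))² = (206 + 1*(-4))² = (206 - 4)² = 202² = 40804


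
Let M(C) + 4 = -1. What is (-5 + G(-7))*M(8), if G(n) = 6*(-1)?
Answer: 55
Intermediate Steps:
G(n) = -6
M(C) = -5 (M(C) = -4 - 1 = -5)
(-5 + G(-7))*M(8) = (-5 - 6)*(-5) = -11*(-5) = 55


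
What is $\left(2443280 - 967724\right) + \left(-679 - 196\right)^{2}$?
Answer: $2241181$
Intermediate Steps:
$\left(2443280 - 967724\right) + \left(-679 - 196\right)^{2} = 1475556 + \left(-875\right)^{2} = 1475556 + 765625 = 2241181$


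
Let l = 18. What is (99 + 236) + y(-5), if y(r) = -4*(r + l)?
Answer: 283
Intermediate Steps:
y(r) = -72 - 4*r (y(r) = -4*(r + 18) = -4*(18 + r) = -72 - 4*r)
(99 + 236) + y(-5) = (99 + 236) + (-72 - 4*(-5)) = 335 + (-72 + 20) = 335 - 52 = 283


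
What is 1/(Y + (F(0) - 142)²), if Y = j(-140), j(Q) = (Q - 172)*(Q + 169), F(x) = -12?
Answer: 1/14668 ≈ 6.8176e-5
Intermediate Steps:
j(Q) = (-172 + Q)*(169 + Q)
Y = -9048 (Y = -29068 + (-140)² - 3*(-140) = -29068 + 19600 + 420 = -9048)
1/(Y + (F(0) - 142)²) = 1/(-9048 + (-12 - 142)²) = 1/(-9048 + (-154)²) = 1/(-9048 + 23716) = 1/14668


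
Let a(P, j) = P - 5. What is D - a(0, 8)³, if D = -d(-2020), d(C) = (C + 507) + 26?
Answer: 1612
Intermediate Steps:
a(P, j) = -5 + P
d(C) = 533 + C (d(C) = (507 + C) + 26 = 533 + C)
D = 1487 (D = -(533 - 2020) = -1*(-1487) = 1487)
D - a(0, 8)³ = 1487 - (-5 + 0)³ = 1487 - 1*(-5)³ = 1487 - 1*(-125) = 1487 + 125 = 1612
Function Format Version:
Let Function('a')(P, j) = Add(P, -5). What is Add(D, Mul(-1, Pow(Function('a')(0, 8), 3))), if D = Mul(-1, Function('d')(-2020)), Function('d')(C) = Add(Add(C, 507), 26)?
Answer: 1612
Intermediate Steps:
Function('a')(P, j) = Add(-5, P)
Function('d')(C) = Add(533, C) (Function('d')(C) = Add(Add(507, C), 26) = Add(533, C))
D = 1487 (D = Mul(-1, Add(533, -2020)) = Mul(-1, -1487) = 1487)
Add(D, Mul(-1, Pow(Function('a')(0, 8), 3))) = Add(1487, Mul(-1, Pow(Add(-5, 0), 3))) = Add(1487, Mul(-1, Pow(-5, 3))) = Add(1487, Mul(-1, -125)) = Add(1487, 125) = 1612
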